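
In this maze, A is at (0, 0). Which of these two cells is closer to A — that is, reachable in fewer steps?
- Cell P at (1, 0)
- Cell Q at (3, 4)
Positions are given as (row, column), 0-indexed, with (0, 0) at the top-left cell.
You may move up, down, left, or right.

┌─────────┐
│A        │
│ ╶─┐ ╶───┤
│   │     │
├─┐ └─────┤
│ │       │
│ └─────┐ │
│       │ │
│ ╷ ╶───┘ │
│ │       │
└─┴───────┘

Shortest path A → P at (1, 0): 1 steps
Shortest path A → Q at (3, 4): 7 steps

P is closer (1 steps vs 7 steps).

Path to P:

┌─────────┐
│A        │
│ ╶─┐ ╶───┤
│P  │     │
├─┐ └─────┤
│ │       │
│ └─────┐ │
│       │ │
│ ╷ ╶───┘ │
│ │       │
└─┴───────┘

Path to Q:

┌─────────┐
│A        │
│ ╶─┐ ╶───┤
│↳ ↓│     │
├─┐ └─────┤
│ │↳ → → ↓│
│ └─────┐ │
│       │Q│
│ ╷ ╶───┘ │
│ │       │
└─┴───────┘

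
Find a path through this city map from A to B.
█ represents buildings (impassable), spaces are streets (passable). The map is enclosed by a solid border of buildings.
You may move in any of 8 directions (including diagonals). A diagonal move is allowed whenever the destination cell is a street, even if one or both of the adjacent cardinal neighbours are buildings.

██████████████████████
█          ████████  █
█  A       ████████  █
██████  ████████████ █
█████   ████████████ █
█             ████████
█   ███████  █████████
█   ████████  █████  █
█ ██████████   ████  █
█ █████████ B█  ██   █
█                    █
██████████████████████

Finding the shortest path from A to B:
Movement: 8-directional
Path length: 11 steps
Directions: right → right → down-right → down-right → down-right → right → right → down-right → down-right → down → down

Solution:

██████████████████████
█          ████████  █
█  A→↘     ████████  █
██████↘ ████████████ █
█████  ↘████████████ █
█       →→↘   ████████
█   ███████↘ █████████
█   ████████↓ █████  █
█ ██████████↓  ████  █
█ █████████ B█  ██   █
█                    █
██████████████████████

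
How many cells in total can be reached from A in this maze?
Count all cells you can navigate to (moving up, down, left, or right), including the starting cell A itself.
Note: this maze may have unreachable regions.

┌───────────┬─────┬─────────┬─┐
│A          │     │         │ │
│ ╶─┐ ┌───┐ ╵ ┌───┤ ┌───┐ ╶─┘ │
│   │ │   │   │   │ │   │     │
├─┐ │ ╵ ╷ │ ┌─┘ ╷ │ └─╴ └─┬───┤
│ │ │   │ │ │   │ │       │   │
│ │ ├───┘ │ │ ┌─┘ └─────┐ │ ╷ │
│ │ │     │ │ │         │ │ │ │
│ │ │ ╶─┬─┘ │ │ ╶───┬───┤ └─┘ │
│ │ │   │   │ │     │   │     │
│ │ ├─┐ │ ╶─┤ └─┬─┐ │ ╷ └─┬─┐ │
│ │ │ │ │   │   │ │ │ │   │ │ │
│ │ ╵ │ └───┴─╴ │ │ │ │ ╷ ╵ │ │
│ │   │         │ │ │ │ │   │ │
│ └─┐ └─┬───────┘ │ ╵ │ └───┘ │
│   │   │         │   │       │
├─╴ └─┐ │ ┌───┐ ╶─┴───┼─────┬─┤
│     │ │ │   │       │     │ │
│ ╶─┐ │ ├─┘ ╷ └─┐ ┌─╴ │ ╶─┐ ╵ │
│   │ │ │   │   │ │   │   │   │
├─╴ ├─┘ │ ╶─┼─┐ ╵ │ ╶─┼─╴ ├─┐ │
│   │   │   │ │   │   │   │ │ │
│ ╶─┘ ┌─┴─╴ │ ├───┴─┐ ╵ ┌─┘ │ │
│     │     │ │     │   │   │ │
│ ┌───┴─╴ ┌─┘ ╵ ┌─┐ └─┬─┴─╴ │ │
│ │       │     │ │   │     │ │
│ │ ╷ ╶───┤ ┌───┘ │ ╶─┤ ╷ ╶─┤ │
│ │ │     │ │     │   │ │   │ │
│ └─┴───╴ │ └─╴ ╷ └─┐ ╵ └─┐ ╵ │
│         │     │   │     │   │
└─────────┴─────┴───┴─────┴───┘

Using BFS/flood-fill to find all reachable cells from A:
Maze size: 15 × 15 = 225 total cells
All cells are reachable — the maze is fully connected.
Reachable cells: 225

Reachable region (· marks reachable cells):

┌───────────┬─────┬─────────┬─┐
│A · · · · ·│· · ·│· · · · ·│·│
│ ╶─┐ ┌───┐ ╵ ┌───┤ ┌───┐ ╶─┘ │
│· ·│·│· ·│· ·│· ·│·│· ·│· · ·│
├─┐ │ ╵ ╷ │ ┌─┘ ╷ │ └─╴ └─┬───┤
│·│·│· ·│·│·│· ·│·│· · · ·│· ·│
│ │ ├───┘ │ │ ┌─┘ └─────┐ │ ╷ │
│·│·│· · ·│·│·│· · · · ·│·│·│·│
│ │ │ ╶─┬─┘ │ │ ╶───┬───┤ └─┘ │
│·│·│· ·│· ·│·│· · ·│· ·│· · ·│
│ │ ├─┐ │ ╶─┤ └─┬─┐ │ ╷ └─┬─┐ │
│·│·│·│·│· ·│· ·│·│·│·│· ·│·│·│
│ │ ╵ │ └───┴─╴ │ │ │ │ ╷ ╵ │ │
│·│· ·│· · · · ·│·│·│·│·│· ·│·│
│ └─┐ └─┬───────┘ │ ╵ │ └───┘ │
│· ·│· ·│· · · · ·│· ·│· · · ·│
├─╴ └─┐ │ ┌───┐ ╶─┴───┼─────┬─┤
│· · ·│·│·│· ·│· · · ·│· · ·│·│
│ ╶─┐ │ ├─┘ ╷ └─┐ ┌─╴ │ ╶─┐ ╵ │
│· ·│·│·│· ·│· ·│·│· ·│· ·│· ·│
├─╴ ├─┘ │ ╶─┼─┐ ╵ │ ╶─┼─╴ ├─┐ │
│· ·│· ·│· ·│·│· ·│· ·│· ·│·│·│
│ ╶─┘ ┌─┴─╴ │ ├───┴─┐ ╵ ┌─┘ │ │
│· · ·│· · ·│·│· · ·│· ·│· ·│·│
│ ┌───┴─╴ ┌─┘ ╵ ┌─┐ └─┬─┴─╴ │ │
│·│· · · ·│· · ·│·│· ·│· · ·│·│
│ │ ╷ ╶───┤ ┌───┘ │ ╶─┤ ╷ ╶─┤ │
│·│·│· · ·│·│· · ·│· ·│·│· ·│·│
│ └─┴───╴ │ └─╴ ╷ └─┐ ╵ └─┐ ╵ │
│· · · · ·│· · ·│· ·│· · ·│· ·│
└─────────┴─────┴───┴─────┴───┘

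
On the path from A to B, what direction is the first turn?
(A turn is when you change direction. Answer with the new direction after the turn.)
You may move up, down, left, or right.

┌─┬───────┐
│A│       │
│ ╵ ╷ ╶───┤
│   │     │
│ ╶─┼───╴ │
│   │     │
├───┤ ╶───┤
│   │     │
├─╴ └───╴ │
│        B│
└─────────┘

Directions: down, right, up, right, down, right, right, down, left, left, down, right, right, down
First turn direction: right

Solution:

┌─┬───────┐
│A│↱ ↓    │
│ ╵ ╷ ╶───┤
│↳ ↑│↳ → ↓│
│ ╶─┼───╴ │
│   │↓ ← ↲│
├───┤ ╶───┤
│   │↳ → ↓│
├─╴ └───╴ │
│        B│
└─────────┘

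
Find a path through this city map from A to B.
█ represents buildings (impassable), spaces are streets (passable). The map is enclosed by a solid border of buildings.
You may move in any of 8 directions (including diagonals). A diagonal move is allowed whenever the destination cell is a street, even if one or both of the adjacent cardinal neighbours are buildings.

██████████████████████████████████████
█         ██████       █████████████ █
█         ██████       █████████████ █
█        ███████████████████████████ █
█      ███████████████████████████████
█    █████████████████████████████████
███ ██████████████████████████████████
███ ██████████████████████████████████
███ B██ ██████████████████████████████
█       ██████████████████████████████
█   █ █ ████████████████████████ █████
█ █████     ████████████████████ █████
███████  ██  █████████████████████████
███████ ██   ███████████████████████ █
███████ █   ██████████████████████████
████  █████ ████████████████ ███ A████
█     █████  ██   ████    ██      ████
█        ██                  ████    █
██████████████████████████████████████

Finding the shortest path from A to B:
Movement: 8-directional
Path length: 32 steps
Directions: left → down-left → left → left → left → down-left → left → left → left → left → left → left → left → left → left → left → left → left → left → left → up-left → up-left → up → up → up → up-left → left → left → up-left → up-left → left → up-left

Solution:

██████████████████████████████████████
█         ██████       █████████████ █
█         ██████       █████████████ █
█        ███████████████████████████ █
█      ███████████████████████████████
█    █████████████████████████████████
███ ██████████████████████████████████
███ ██████████████████████████████████
███ B██ ██████████████████████████████
█    ↖← ██████████████████████████████
█   █ █↖████████████████████████ █████
█ █████ ↖←← ████████████████████ █████
███████  ██↖ █████████████████████████
███████ ██ ↑ ███████████████████████ █
███████ █  ↑██████████████████████████
████  █████↑████████████████ ███↙A████
█     █████ ↖██   ████    ██↙←←←  ████
█        ██  ↖←←←←←←←←←←←←←← ████    █
██████████████████████████████████████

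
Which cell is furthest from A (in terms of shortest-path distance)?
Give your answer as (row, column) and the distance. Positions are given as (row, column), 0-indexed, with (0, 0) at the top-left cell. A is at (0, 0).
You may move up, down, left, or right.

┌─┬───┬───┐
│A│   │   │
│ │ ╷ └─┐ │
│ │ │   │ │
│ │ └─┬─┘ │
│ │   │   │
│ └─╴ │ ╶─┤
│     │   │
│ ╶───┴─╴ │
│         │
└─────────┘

Computing BFS distances from A to all cells:
Furthest cell: (0, 3)
Distance: 15 steps

Path from A to the furthest cell:

┌─┬───┬───┐
│A│   │B ↰│
│ │ ╷ └─┐ │
│↓│ │   │↑│
│ │ └─┬─┘ │
│↓│   │↱ ↑│
│ └─╴ │ ╶─┤
│↓    │↑ ↰│
│ ╶───┴─╴ │
│↳ → → → ↑│
└─────────┘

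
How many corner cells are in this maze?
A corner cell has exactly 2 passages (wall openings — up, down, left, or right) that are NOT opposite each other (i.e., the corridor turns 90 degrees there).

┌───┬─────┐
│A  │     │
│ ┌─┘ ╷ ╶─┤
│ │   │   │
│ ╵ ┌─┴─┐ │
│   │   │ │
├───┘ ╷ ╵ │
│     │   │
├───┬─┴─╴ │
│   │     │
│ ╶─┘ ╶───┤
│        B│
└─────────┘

Counting corner cells (2 non-opposite passages):
Total corners: 16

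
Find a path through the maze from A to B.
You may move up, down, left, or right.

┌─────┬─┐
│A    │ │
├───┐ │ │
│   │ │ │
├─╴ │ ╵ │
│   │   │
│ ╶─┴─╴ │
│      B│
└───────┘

Finding the shortest path through the maze:
Path length: 6 steps
Directions: right → right → down → down → right → down

Solution:

┌─────┬─┐
│A → ↓│ │
├───┐ │ │
│   │↓│ │
├─╴ │ ╵ │
│   │↳ ↓│
│ ╶─┴─╴ │
│      B│
└───────┘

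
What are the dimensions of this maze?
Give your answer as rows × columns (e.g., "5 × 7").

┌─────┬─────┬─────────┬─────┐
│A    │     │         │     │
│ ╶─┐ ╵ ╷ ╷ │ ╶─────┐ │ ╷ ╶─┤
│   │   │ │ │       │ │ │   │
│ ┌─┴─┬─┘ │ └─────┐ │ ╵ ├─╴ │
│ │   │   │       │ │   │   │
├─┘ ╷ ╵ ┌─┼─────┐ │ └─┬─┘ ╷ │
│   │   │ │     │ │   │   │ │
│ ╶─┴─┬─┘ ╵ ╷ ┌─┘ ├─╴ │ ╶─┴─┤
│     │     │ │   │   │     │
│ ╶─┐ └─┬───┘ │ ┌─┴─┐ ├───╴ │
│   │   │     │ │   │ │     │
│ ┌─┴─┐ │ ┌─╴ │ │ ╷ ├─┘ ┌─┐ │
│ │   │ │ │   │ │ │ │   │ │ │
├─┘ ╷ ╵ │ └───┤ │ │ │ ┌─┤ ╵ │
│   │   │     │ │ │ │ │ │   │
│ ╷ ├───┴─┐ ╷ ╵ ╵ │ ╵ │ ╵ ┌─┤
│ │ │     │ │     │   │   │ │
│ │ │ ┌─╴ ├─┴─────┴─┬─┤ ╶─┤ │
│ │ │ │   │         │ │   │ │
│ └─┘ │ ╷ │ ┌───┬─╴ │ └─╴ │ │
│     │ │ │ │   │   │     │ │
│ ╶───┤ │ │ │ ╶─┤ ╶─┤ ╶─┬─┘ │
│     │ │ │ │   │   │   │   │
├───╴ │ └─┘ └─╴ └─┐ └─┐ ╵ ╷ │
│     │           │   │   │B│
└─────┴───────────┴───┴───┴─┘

Counting the maze dimensions:
Rows (vertical): 13
Columns (horizontal): 14
Dimensions: 13 × 14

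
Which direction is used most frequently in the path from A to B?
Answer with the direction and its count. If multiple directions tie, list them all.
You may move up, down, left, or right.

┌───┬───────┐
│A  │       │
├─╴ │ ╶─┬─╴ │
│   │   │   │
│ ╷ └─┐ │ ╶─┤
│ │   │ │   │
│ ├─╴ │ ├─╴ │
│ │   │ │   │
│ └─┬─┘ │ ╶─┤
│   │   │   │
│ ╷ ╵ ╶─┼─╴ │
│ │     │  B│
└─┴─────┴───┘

Directions: right, down, left, down, down, down, right, down, right, up, right, up, up, up, left, up, right, right, right, down, left, down, right, down, left, down, right, down
Counts: {'right': 9, 'down': 10, 'left': 4, 'up': 5}
Most common: down (10 times)

Solution:

┌───┬───────┐
│A ↓│↱ → → ↓│
├─╴ │ ╶─┬─╴ │
│↓ ↲│↑ ↰│↓ ↲│
│ ╷ └─┐ │ ╶─┤
│↓│   │↑│↳ ↓│
│ ├─╴ │ ├─╴ │
│↓│   │↑│↓ ↲│
│ └─┬─┘ │ ╶─┤
│↳ ↓│↱ ↑│↳ ↓│
│ ╷ ╵ ╶─┼─╴ │
│ │↳ ↑  │  B│
└─┴─────┴───┘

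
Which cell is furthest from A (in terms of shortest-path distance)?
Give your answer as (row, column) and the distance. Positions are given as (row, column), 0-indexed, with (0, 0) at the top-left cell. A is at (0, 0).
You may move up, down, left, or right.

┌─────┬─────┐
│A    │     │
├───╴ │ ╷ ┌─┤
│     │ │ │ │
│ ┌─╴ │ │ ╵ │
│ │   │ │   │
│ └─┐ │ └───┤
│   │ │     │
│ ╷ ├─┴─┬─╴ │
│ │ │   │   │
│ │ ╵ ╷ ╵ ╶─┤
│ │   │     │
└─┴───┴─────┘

Computing BFS distances from A to all cells:
Furthest cell: (1, 5)
Distance: 28 steps

Path from A to the furthest cell:

┌─────┬─────┐
│A → ↓│↱ ↓  │
├───╴ │ ╷ ┌─┤
│↓ ← ↲│↑│↓│B│
│ ┌─╴ │ │ ╵ │
│↓│   │↑│↳ ↑│
│ └─┐ │ └───┤
│↳ ↓│ │↑ ← ↰│
│ ╷ ├─┴─┬─╴ │
│ │↓│↱ ↓│↱ ↑│
│ │ ╵ ╷ ╵ ╶─┤
│ │↳ ↑│↳ ↑  │
└─┴───┴─────┘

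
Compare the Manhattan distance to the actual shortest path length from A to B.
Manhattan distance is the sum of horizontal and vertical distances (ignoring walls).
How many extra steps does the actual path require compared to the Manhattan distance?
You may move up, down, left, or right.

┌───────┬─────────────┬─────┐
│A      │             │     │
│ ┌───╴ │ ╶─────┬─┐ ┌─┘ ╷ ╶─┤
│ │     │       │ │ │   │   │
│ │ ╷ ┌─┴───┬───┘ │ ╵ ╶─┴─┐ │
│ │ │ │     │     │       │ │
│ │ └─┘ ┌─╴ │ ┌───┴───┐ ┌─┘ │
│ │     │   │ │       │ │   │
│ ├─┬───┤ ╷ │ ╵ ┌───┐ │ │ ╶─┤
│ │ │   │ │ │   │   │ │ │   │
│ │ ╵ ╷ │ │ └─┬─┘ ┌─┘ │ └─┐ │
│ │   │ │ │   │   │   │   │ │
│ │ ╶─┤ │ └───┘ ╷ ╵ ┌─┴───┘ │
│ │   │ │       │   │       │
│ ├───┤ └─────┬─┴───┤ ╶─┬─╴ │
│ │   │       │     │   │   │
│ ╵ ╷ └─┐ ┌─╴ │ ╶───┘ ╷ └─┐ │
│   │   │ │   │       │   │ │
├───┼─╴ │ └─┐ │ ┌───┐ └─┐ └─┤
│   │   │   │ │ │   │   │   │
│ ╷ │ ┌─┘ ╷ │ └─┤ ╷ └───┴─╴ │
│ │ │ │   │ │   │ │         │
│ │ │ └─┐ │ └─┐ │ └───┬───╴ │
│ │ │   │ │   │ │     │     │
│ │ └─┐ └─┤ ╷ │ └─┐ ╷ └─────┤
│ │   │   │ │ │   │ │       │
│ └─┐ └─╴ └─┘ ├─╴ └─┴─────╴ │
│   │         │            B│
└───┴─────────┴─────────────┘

Manhattan distance: |13 - 0| + |13 - 0| = 26
Actual path length: 46
Extra steps: 46 - 26 = 20

Solution:

┌───────┬─────────────┬─────┐
│A      │             │     │
│ ┌───╴ │ ╶─────┬─┐ ┌─┘ ╷ ╶─┤
│↓│     │       │ │ │   │   │
│ │ ╷ ┌─┴───┬───┘ │ ╵ ╶─┴─┐ │
│↓│ │ │     │     │       │ │
│ │ └─┘ ┌─╴ │ ┌───┴───┐ ┌─┘ │
│↓│     │   │ │       │ │   │
│ ├─┬───┤ ╷ │ ╵ ┌───┐ │ │ ╶─┤
│↓│ │   │ │ │   │   │ │ │   │
│ │ ╵ ╷ │ │ └─┬─┘ ┌─┘ │ └─┐ │
│↓│   │ │ │   │   │   │   │ │
│ │ ╶─┤ │ └───┘ ╷ ╵ ┌─┴───┘ │
│↓│   │ │       │   │       │
│ ├───┤ └─────┬─┴───┤ ╶─┬─╴ │
│↓│↱ ↓│  ↱ → ↓│     │   │   │
│ ╵ ╷ └─┐ ┌─╴ │ ╶───┘ ╷ └─┐ │
│↳ ↑│↳ ↓│↑│  ↓│       │   │ │
├───┼─╴ │ └─┐ │ ┌───┐ └─┐ └─┤
│   │↓ ↲│↑ ↰│↓│ │   │   │   │
│ ╷ │ ┌─┘ ╷ │ └─┤ ╷ └───┴─╴ │
│ │ │↓│   │↑│↳ ↓│ │         │
│ │ │ └─┐ │ └─┐ │ └───┬───╴ │
│ │ │↳ ↓│ │↑ ↰│↓│     │     │
│ │ └─┐ └─┤ ╷ │ └─┐ ╷ └─────┤
│ │   │↳ ↓│ │↑│↳ ↓│ │       │
│ └─┐ └─╴ └─┘ ├─╴ └─┴─────╴ │
│   │    ↳ → ↑│  ↳ → → → → B│
└───┴─────────┴─────────────┘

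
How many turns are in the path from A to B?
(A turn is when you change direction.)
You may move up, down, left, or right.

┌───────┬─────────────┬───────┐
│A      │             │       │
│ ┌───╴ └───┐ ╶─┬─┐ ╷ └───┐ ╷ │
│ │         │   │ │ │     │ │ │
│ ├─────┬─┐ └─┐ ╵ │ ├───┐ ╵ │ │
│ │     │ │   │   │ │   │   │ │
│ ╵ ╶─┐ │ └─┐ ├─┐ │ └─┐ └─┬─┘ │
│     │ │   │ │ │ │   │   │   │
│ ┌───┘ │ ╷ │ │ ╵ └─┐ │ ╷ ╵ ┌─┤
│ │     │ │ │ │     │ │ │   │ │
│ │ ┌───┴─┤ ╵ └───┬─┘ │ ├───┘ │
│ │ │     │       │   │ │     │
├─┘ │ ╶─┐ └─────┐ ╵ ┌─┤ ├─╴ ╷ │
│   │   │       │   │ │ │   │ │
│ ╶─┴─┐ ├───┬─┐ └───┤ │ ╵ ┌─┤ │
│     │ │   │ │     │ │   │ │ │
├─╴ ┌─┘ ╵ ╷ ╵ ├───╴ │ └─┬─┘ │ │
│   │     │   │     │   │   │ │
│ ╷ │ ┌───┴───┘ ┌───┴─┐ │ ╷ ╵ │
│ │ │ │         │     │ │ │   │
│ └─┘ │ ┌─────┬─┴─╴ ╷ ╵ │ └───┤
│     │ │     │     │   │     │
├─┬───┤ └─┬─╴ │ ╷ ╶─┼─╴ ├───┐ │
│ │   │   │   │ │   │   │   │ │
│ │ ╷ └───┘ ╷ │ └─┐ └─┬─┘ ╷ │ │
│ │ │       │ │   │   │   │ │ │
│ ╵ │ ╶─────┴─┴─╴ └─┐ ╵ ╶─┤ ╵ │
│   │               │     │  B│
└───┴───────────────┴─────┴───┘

Directions: right, right, right, down, right, right, down, right, down, down, down, right, right, down, right, up, right, up, up, left, up, up, up, right, down, right, right, down, right, up, up, right, down, down, down, left, down, left, up, left, down, down, down, down, right, up, right, up, right, down, down, down, down, left, up, left, down, down, right, right, down, down, down
Number of turns: 39

Solution:

┌───────┬─────────────┬───────┐
│A → → ↓│          ↱ ↓│    ↱ ↓│
│ ┌───╴ └───┐ ╶─┬─┐ ╷ └───┐ ╷ │
│ │    ↳ → ↓│   │ │↑│↳ → ↓│↑│↓│
│ ├─────┬─┐ └─┐ ╵ │ ├───┐ ╵ │ │
│ │     │ │↳ ↓│   │↑│   │↳ ↑│↓│
│ ╵ ╶─┐ │ └─┐ ├─┐ │ └─┐ └─┬─┘ │
│     │ │   │↓│ │ │↑ ↰│↓ ↰│↓ ↲│
│ ┌───┘ │ ╷ │ │ ╵ └─┐ │ ╷ ╵ ┌─┤
│ │     │ │ │↓│     │↑│↓│↑ ↲│ │
│ │ ┌───┴─┤ ╵ └───┬─┘ │ ├───┘ │
│ │ │     │  ↳ → ↓│↱ ↑│↓│  ↱ ↓│
├─┘ │ ╶─┐ └─────┐ ╵ ┌─┤ ├─╴ ╷ │
│   │   │       │↳ ↑│ │↓│↱ ↑│↓│
│ ╶─┴─┐ ├───┬─┐ └───┤ │ ╵ ┌─┤ │
│     │ │   │ │     │ │↳ ↑│ │↓│
├─╴ ┌─┘ ╵ ╷ ╵ ├───╴ │ └─┬─┘ │ │
│   │     │   │     │   │↓ ↰│↓│
│ ╷ │ ┌───┴───┘ ┌───┴─┐ │ ╷ ╵ │
│ │ │ │         │     │ │↓│↑ ↲│
│ └─┘ │ ┌─────┬─┴─╴ ╷ ╵ │ └───┤
│     │ │     │     │   │↳ → ↓│
├─┬───┤ └─┬─╴ │ ╷ ╶─┼─╴ ├───┐ │
│ │   │   │   │ │   │   │   │↓│
│ │ ╷ └───┘ ╷ │ └─┐ └─┬─┘ ╷ │ │
│ │ │       │ │   │   │   │ │↓│
│ ╵ │ ╶─────┴─┴─╴ └─┐ ╵ ╶─┤ ╵ │
│   │               │     │  B│
└───┴───────────────┴─────┴───┘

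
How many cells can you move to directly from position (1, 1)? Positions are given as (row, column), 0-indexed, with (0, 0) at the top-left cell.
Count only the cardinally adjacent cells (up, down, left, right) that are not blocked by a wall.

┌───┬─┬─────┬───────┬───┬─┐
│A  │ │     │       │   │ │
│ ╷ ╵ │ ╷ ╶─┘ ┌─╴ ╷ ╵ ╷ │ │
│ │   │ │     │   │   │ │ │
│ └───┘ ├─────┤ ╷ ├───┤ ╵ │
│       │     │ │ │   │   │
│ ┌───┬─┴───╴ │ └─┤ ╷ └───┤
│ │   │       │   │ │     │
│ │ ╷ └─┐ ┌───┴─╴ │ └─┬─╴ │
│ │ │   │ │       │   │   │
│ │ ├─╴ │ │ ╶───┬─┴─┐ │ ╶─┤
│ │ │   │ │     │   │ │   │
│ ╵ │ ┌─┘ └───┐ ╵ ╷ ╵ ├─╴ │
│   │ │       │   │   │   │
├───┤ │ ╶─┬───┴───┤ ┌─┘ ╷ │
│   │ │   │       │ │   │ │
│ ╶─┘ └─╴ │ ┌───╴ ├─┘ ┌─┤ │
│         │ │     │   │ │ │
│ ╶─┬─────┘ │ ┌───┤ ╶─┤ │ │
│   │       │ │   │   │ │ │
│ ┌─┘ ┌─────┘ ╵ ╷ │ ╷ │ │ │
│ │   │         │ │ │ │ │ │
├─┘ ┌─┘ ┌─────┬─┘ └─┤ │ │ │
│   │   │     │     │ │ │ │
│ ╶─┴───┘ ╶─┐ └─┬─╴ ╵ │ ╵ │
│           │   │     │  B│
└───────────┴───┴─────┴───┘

Checking passable neighbors of (1, 1):
Neighbors: (0, 1), (1, 2)
Count: 2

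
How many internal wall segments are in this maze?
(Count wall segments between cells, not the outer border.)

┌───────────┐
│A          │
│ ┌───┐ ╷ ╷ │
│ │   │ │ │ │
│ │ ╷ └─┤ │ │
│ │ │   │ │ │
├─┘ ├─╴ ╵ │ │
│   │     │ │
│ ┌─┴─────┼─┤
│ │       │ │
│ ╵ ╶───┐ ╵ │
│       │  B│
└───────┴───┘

Counting internal wall segments:
Total internal walls: 25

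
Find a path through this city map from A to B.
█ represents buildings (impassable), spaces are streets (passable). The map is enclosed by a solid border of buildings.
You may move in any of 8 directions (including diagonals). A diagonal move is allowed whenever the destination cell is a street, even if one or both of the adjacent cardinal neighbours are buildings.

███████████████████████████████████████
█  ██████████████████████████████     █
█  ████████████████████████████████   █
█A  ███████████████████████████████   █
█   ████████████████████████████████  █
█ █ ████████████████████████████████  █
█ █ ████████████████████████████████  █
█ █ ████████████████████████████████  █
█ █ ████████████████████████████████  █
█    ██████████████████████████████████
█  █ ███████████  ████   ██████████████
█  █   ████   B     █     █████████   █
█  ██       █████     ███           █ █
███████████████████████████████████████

Finding the shortest path from A to B:
Movement: 8-directional
Path length: 17 steps
Directions: down-right → down-right → down → down → down → down → down-right → down-right → right → down-right → right → right → right → right → up-right → right → right

Solution:

███████████████████████████████████████
█  ██████████████████████████████     █
█  ████████████████████████████████   █
█A  ███████████████████████████████   █
█ ↘ ████████████████████████████████  █
█ █↓████████████████████████████████  █
█ █↓████████████████████████████████  █
█ █↓████████████████████████████████  █
█ █↓████████████████████████████████  █
█  ↘ ██████████████████████████████████
█  █↘███████████  ████   ██████████████
█  █ →↘████ →→B     █     █████████   █
█  ██  →→→→↗█████     ███           █ █
███████████████████████████████████████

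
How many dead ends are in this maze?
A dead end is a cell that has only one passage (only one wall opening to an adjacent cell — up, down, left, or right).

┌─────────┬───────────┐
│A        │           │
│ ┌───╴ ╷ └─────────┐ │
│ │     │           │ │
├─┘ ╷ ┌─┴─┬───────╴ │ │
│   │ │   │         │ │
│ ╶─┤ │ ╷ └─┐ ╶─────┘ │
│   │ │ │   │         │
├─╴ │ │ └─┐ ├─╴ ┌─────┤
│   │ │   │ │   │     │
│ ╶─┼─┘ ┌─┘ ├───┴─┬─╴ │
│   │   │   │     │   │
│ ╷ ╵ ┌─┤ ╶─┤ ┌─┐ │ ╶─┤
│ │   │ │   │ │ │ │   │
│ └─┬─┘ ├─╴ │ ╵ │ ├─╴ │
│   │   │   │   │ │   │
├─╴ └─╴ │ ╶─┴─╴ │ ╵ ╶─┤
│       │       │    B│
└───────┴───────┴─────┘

Checking each cell for number of passages:

Dead ends found at positions:
  (0, 5)
  (1, 0)
  (2, 5)
  (4, 2)
  (4, 4)
  (4, 6)
  (4, 8)
  (6, 3)
  (6, 7)
  (7, 2)
  (8, 0)
  (8, 10)
Total dead ends: 12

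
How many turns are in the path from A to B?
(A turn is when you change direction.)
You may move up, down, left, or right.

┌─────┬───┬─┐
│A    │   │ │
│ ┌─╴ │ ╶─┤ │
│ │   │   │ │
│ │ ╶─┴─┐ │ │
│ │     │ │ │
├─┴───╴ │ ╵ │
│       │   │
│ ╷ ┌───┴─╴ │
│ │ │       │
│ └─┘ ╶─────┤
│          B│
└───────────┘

Directions: right, right, down, left, down, right, right, down, left, left, left, down, down, right, right, right, right, right
Number of turns: 8

Solution:

┌─────┬───┬─┐
│A → ↓│   │ │
│ ┌─╴ │ ╶─┤ │
│ │↓ ↲│   │ │
│ │ ╶─┴─┐ │ │
│ │↳ → ↓│ │ │
├─┴───╴ │ ╵ │
│↓ ← ← ↲│   │
│ ╷ ┌───┴─╴ │
│↓│ │       │
│ └─┘ ╶─────┤
│↳ → → → → B│
└───────────┘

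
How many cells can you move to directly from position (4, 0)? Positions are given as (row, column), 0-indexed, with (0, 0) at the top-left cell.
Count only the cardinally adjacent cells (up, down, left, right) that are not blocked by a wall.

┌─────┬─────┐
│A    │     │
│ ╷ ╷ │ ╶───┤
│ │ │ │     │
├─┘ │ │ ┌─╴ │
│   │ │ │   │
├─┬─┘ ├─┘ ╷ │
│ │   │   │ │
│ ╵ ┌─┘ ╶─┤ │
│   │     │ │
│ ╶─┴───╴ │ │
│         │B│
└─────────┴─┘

Checking passable neighbors of (4, 0):
Neighbors: (3, 0), (5, 0), (4, 1)
Count: 3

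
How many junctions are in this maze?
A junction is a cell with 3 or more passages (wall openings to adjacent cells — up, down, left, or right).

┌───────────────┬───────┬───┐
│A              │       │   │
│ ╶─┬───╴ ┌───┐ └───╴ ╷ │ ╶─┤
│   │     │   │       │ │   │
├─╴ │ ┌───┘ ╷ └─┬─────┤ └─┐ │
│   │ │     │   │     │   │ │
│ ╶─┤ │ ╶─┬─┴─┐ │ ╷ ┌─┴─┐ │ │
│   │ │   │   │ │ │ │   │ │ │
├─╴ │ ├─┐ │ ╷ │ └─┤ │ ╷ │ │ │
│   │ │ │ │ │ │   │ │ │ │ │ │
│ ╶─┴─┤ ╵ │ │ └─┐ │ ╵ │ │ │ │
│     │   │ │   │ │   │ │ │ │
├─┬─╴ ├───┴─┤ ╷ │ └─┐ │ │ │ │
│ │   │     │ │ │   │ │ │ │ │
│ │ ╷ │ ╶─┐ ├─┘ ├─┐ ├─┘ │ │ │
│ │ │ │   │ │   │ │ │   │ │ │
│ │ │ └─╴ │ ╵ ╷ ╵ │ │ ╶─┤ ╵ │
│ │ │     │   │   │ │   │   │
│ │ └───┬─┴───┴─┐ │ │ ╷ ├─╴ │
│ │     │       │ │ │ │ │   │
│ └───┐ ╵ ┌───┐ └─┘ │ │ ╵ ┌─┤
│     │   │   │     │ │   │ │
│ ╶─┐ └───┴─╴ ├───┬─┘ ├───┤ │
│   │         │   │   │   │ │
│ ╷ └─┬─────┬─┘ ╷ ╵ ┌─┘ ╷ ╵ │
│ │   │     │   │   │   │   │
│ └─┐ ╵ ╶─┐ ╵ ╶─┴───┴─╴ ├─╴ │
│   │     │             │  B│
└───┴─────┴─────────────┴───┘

Checking each cell for number of passages:

Junctions found (3+ passages):
  (0, 4): 3 passages
  (0, 10): 3 passages
  (2, 9): 3 passages
  (5, 6): 3 passages
  (5, 10): 3 passages
  (6, 2): 3 passages
  (7, 7): 3 passages
  (8, 8): 3 passages
  (8, 10): 3 passages
  (8, 13): 3 passages
  (10, 0): 3 passages
  (11, 0): 3 passages
  (12, 11): 3 passages
  (12, 13): 3 passages
  (13, 3): 3 passages
  (13, 6): 3 passages
Total junctions: 16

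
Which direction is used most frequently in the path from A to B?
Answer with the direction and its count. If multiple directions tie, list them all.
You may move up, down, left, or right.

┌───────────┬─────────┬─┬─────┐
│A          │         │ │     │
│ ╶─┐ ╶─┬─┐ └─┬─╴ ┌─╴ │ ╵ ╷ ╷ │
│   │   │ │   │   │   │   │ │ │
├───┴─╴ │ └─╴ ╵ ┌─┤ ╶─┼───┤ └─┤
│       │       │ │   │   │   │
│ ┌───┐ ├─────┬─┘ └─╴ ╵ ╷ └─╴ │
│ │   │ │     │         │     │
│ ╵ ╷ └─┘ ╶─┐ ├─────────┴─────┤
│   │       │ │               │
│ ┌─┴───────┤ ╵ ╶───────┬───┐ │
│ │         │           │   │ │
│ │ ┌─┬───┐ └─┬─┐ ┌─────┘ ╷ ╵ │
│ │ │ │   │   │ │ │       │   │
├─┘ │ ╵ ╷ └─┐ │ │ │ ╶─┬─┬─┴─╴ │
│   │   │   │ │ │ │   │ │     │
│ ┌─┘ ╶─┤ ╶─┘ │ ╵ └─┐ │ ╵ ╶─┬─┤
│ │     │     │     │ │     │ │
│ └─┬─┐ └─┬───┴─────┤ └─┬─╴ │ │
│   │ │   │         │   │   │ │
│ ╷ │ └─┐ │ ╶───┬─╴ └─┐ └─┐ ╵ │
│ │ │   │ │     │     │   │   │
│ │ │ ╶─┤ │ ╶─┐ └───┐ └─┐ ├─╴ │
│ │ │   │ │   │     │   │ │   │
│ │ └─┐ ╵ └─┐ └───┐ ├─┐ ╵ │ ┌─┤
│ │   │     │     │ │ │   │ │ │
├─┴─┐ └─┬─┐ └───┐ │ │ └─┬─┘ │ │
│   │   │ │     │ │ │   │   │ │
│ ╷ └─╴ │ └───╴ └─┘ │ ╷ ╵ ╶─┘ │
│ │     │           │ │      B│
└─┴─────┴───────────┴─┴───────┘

Directions: right, right, down, right, down, left, left, left, down, down, right, up, right, down, right, right, up, right, right, down, down, right, up, right, right, right, right, right, right, right, down, down, down, left, left, down, right, down, down, right, down, left, down, down, left, down, right, right
Counts: {'right': 21, 'down': 17, 'left': 7, 'up': 3}
Most common: right (21 times)

Solution:

┌───────────┬─────────┬─┬─────┐
│A → ↓      │         │ │     │
│ ╶─┐ ╶─┬─┐ └─┬─╴ ┌─╴ │ ╵ ╷ ╷ │
│   │↳ ↓│ │   │   │   │   │ │ │
├───┴─╴ │ └─╴ ╵ ┌─┤ ╶─┼───┤ └─┤
│↓ ← ← ↲│       │ │   │   │   │
│ ┌───┐ ├─────┬─┘ └─╴ ╵ ╷ └─╴ │
│↓│↱ ↓│ │↱ → ↓│         │     │
│ ╵ ╷ └─┘ ╶─┐ ├─────────┴─────┤
│↳ ↑│↳ → ↑  │↓│↱ → → → → → → ↓│
│ ┌─┴───────┤ ╵ ╶───────┬───┐ │
│ │         │↳ ↑        │   │↓│
│ │ ┌─┬───┐ └─┬─┐ ┌─────┘ ╷ ╵ │
│ │ │ │   │   │ │ │       │  ↓│
├─┘ │ ╵ ╷ └─┐ │ │ │ ╶─┬─┬─┴─╴ │
│   │   │   │ │ │ │   │ │↓ ← ↲│
│ ┌─┘ ╶─┤ ╶─┘ │ ╵ └─┐ │ ╵ ╶─┬─┤
│ │     │     │     │ │  ↳ ↓│ │
│ └─┬─┐ └─┬───┴─────┤ └─┬─╴ │ │
│   │ │   │         │   │  ↓│ │
│ ╷ │ └─┐ │ ╶───┬─╴ └─┐ └─┐ ╵ │
│ │ │   │ │     │     │   │↳ ↓│
│ │ │ ╶─┤ │ ╶─┐ └───┐ └─┐ ├─╴ │
│ │ │   │ │   │     │   │ │↓ ↲│
│ │ └─┐ ╵ └─┐ └───┐ ├─┐ ╵ │ ┌─┤
│ │   │     │     │ │ │   │↓│ │
├─┴─┐ └─┬─┐ └───┐ │ │ └─┬─┘ │ │
│   │   │ │     │ │ │   │↓ ↲│ │
│ ╷ └─╴ │ └───╴ └─┘ │ ╷ ╵ ╶─┘ │
│ │     │           │ │  ↳ → B│
└─┴─────┴───────────┴─┴───────┘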